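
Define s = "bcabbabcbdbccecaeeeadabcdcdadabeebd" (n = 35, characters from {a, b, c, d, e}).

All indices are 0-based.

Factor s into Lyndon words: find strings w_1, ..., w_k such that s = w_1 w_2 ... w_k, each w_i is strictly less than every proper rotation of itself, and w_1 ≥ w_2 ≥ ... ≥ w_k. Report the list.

emit factor 1: 'bc' (i=0, period=2)
emit factor 2: 'abbabcbdbccecaeeeadabcdcdadabeebd' (i=2, period=33)

["bc", "abbabcbdbccecaeeeadabcdcdadabeebd"]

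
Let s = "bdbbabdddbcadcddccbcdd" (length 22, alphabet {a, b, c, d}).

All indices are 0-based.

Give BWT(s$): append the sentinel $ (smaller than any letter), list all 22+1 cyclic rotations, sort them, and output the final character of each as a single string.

dbcbddc$abcdbddbddacdcb

rank  rotation                 last
    0  $bdbbabdddbcadcddccbcdd  d
    1  abdddbcadcddccbcdd$bdbb  b
    2  adcddccbcdd$bdbbabdddbc  c
    3  babdddbcadcddccbcdd$bdb  b
    4  bbabdddbcadcddccbcdd$bd  d
    5  bcadcddccbcdd$bdbbabddd  d
    6  bcdd$bdbbabdddbcadcddcc  c
    7  bdbbabdddbcadcddccbcdd$  $
    8  bdddbcadcddccbcdd$bdbba  a
    9  cadcddccbcdd$bdbbabdddb  b
   10  cbcdd$bdbbabdddbcadcddc  c
   11  ccbcdd$bdbbabdddbcadcdd  d
   12  cdd$bdbbabdddbcadcddccb  b
   13  cddccbcdd$bdbbabdddbcad  d
   14  d$bdbbabdddbcadcddccbcd  d
   15  dbbabdddbcadcddccbcdd$b  b
   16  dbcadcddccbcdd$bdbbabdd  d
   17  dccbcdd$bdbbabdddbcadcd  d
   18  dcddccbcdd$bdbbabdddbca  a
   19  dd$bdbbabdddbcadcddccbc  c
   20  ddbcadcddccbcdd$bdbbabd  d
   21  ddccbcdd$bdbbabdddbcadc  c
   22  dddbcadcddccbcdd$bdbbab  b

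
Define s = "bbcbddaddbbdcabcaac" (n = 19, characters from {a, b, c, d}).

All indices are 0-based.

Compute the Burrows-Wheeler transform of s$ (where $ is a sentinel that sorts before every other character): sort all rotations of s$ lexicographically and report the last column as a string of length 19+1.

cccad$dabbcabdbddbba

rank  rotation              last
    0  $bbcbddaddbbdcabcaac  c
    1  aac$bbcbddaddbbdcabc  c
    2  abcaac$bbcbddaddbbdc  c
    3  ac$bbcbddaddbbdcabca  a
    4  addbbdcabcaac$bbcbdd  d
    5  bbcbddaddbbdcabcaac$  $
    6  bbdcabcaac$bbcbddadd  d
    7  bcaac$bbcbddaddbbdca  a
    8  bcbddaddbbdcabcaac$b  b
    9  bdcabcaac$bbcbddaddb  b
   10  bddaddbbdcabcaac$bbc  c
   11  c$bbcbddaddbbdcabcaa  a
   12  caac$bbcbddaddbbdcab  b
   13  cabcaac$bbcbddaddbbd  d
   14  cbddaddbbdcabcaac$bb  b
   15  daddbbdcabcaac$bbcbd  d
   16  dbbdcabcaac$bbcbddad  d
   17  dcabcaac$bbcbddaddbb  b
   18  ddaddbbdcabcaac$bbcb  b
   19  ddbbdcabcaac$bbcbdda  a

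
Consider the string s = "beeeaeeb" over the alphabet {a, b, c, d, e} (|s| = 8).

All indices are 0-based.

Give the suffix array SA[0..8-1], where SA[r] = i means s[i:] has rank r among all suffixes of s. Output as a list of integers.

rank | idx | suffix
   0 |   4 | aeeb
   1 |   7 | b
   2 |   0 | beeeaeeb
   3 |   3 | eaeeb
   4 |   6 | eb
   5 |   2 | eeaeeb
   6 |   5 | eeb
   7 |   1 | eeeaeeb

[4, 7, 0, 3, 6, 2, 5, 1]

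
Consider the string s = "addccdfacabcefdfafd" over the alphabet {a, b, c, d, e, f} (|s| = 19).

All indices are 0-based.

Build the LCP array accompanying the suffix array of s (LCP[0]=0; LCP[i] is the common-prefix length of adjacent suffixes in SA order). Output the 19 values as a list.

[0, 1, 1, 1, 0, 0, 1, 1, 1, 0, 1, 1, 1, 3, 0, 0, 2, 1, 2]

rank→(start, suffix):
  0 → (9, 'abcefdfafd')
  1 → (7, 'acabcefdfafd')
  2 → (0, 'addccdfacabcefdfafd')
  3 → (16, 'afd')
  4 → (10, 'bcefdfafd')
  5 → (8, 'cabcefdfafd')
  6 → (3, 'ccdfacabcefdfafd')
  7 → (4, 'cdfacabcefdfafd')
  8 → (11, 'cefdfafd')
  9 → (18, 'd')
  10 → (2, 'dccdfacabcefdfafd')
  11 → (1, 'ddccdfacabcefdfafd')
  12 → (5, 'dfacabcefdfafd')
  13 → (14, 'dfafd')
  14 → (12, 'efdfafd')
  15 → (6, 'facabcefdfafd')
  16 → (15, 'fafd')
  17 → (17, 'fd')
  18 → (13, 'fdfafd')

SA = [9, 7, 0, 16, 10, 8, 3, 4, 11, 18, 2, 1, 5, 14, 12, 6, 15, 17, 13]
i: (SA[i-1],SA[i]) lcp shared
  1: (9,7) 1 'a'
  2: (7,0) 1 'a'
  3: (0,16) 1 'a'
  4: (16,10) 0 ''
  5: (10,8) 0 ''
  6: (8,3) 1 'c'
  7: (3,4) 1 'c'
  8: (4,11) 1 'c'
  9: (11,18) 0 ''
  10: (18,2) 1 'd'
  11: (2,1) 1 'd'
  12: (1,5) 1 'd'
  13: (5,14) 3 'dfa'
  14: (14,12) 0 ''
  15: (12,6) 0 ''
  16: (6,15) 2 'fa'
  17: (15,17) 1 'f'
  18: (17,13) 2 'fd'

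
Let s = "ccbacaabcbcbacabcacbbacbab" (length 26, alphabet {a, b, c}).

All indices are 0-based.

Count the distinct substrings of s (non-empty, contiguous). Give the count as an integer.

301

rank | idx | suffix
   0 |   5 | aabcbcbacabcacbbacbab
   1 |  24 | ab
   2 |  14 | abcacbbacbab
   3 |   6 | abcbcbacabcacbbacbab
   4 |   3 | acaabcbcbacabcacbbacbab
   5 |  12 | acabcacbbacbab
   6 |  21 | acbab
   7 |  17 | acbbacbab
   8 |  25 | b
   9 |  23 | bab
  10 |   2 | bacaabcbcbacabcacbbacbab
  11 |  11 | bacabcacbbacbab
  12 |  20 | bacbab
  13 |  19 | bbacbab
  14 |  15 | bcacbbacbab
  15 |   9 | bcbacabcacbbacbab
  16 |   7 | bcbcbacabcacbbacbab
  17 |   4 | caabcbcbacabcacbbacbab
  18 |  13 | cabcacbbacbab
  19 |  16 | cacbbacbab
  20 |  22 | cbab
  21 |   1 | cbacaabcbcbacabcacbbacbab
  22 |  10 | cbacabcacbbacbab
  23 |  18 | cbbacbab
  24 |   8 | cbcbacabcacbbacbab
  25 |   0 | ccbacaabcbcbacabcacbbacbab

SA = [5, 24, 14, 6, 3, 12, 21, 17, 25, 23, 2, 11, 20, 19, 15, 9, 7, 4, 13, 16, 22, 1, 10, 18, 8, 0]
rank  pair      lcp
   1  s[5:],s[24:]  1  'a'
   2  s[24:],s[14:]  2  'ab'
   3  s[14:],s[6:]  3  'abc'
   4  s[6:],s[3:]  1  'a'
   5  s[3:],s[12:]  3  'aca'
   6  s[12:],s[21:]  2  'ac'
   7  s[21:],s[17:]  3  'acb'
   8  s[17:],s[25:]  0  ''
   9  s[25:],s[23:]  1  'b'
  10  s[23:],s[2:]  2  'ba'
  11  s[2:],s[11:]  4  'baca'
  12  s[11:],s[20:]  3  'bac'
  13  s[20:],s[19:]  1  'b'
  14  s[19:],s[15:]  1  'b'
  15  s[15:],s[9:]  2  'bc'
  16  s[9:],s[7:]  3  'bcb'
  17  s[7:],s[4:]  0  ''
  18  s[4:],s[13:]  2  'ca'
  19  s[13:],s[16:]  2  'ca'
  20  s[16:],s[22:]  1  'c'
  21  s[22:],s[1:]  3  'cba'
  22  s[1:],s[10:]  5  'cbaca'
  23  s[10:],s[18:]  2  'cb'
  24  s[18:],s[8:]  2  'cb'
  25  s[8:],s[0:]  1  'c'

n(n+1)/2 = 26·27/2 = 351
Σ LCP = 0 + 1 + 2 + 3 + 1 + 3 + 2 + 3 + 0 + 1 + 2 + 4 + 3 + 1 + 1 + 2 + 3 + 0 + 2 + 2 + 1 + 3 + 5 + 2 + 2 + 1 = 50
distinct = 351 − 50 = 301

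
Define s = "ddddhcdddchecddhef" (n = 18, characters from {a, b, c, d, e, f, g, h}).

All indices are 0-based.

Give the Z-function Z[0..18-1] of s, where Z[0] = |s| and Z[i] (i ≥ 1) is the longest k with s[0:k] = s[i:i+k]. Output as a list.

[18, 3, 2, 1, 0, 0, 3, 2, 1, 0, 0, 0, 0, 2, 1, 0, 0, 0]

Z[0]=18
i=1: fresh scan; Z[1]=3 extend→box=[1,4)
i=2: min(r-i=2, Z[1]=3)=2; Z[2]=2
i=3: min(r-i=1, Z[2]=2)=1; Z[3]=1
i=4: fresh scan; Z[4]=0
i=5: fresh scan; Z[5]=0
i=6: fresh scan; Z[6]=3 extend→box=[6,9)
i=7: min(r-i=2, Z[1]=3)=2; Z[7]=2
i=8: min(r-i=1, Z[2]=2)=1; Z[8]=1
i=9: fresh scan; Z[9]=0
i=10: fresh scan; Z[10]=0
i=11: fresh scan; Z[11]=0
i=12: fresh scan; Z[12]=0
i=13: fresh scan; Z[13]=2 extend→box=[13,15)
i=14: min(r-i=1, Z[1]=3)=1; Z[14]=1
i=15: fresh scan; Z[15]=0
i=16: fresh scan; Z[16]=0
i=17: fresh scan; Z[17]=0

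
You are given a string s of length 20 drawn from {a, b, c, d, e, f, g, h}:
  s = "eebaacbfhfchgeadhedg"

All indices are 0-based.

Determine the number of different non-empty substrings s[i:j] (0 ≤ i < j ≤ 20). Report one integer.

rank | idx | suffix
   0 |   3 | aacbfhfchgeadhedg
   1 |   4 | acbfhfchgeadhedg
   2 |  14 | adhedg
   3 |   2 | baacbfhfchgeadhedg
   4 |   6 | bfhfchgeadhedg
   5 |   5 | cbfhfchgeadhedg
   6 |  10 | chgeadhedg
   7 |  18 | dg
   8 |  15 | dhedg
   9 |  13 | eadhedg
  10 |   1 | ebaacbfhfchgeadhedg
  11 |  17 | edg
  12 |   0 | eebaacbfhfchgeadhedg
  13 |   9 | fchgeadhedg
  14 |   7 | fhfchgeadhedg
  15 |  19 | g
  16 |  12 | geadhedg
  17 |  16 | hedg
  18 |   8 | hfchgeadhedg
  19 |  11 | hgeadhedg

SA = [3, 4, 14, 2, 6, 5, 10, 18, 15, 13, 1, 17, 0, 9, 7, 19, 12, 16, 8, 11]
rank  pair      lcp
   1  s[3:],s[4:]  1  'a'
   2  s[4:],s[14:]  1  'a'
   3  s[14:],s[2:]  0  ''
   4  s[2:],s[6:]  1  'b'
   5  s[6:],s[5:]  0  ''
   6  s[5:],s[10:]  1  'c'
   7  s[10:],s[18:]  0  ''
   8  s[18:],s[15:]  1  'd'
   9  s[15:],s[13:]  0  ''
  10  s[13:],s[1:]  1  'e'
  11  s[1:],s[17:]  1  'e'
  12  s[17:],s[0:]  1  'e'
  13  s[0:],s[9:]  0  ''
  14  s[9:],s[7:]  1  'f'
  15  s[7:],s[19:]  0  ''
  16  s[19:],s[12:]  1  'g'
  17  s[12:],s[16:]  0  ''
  18  s[16:],s[8:]  1  'h'
  19  s[8:],s[11:]  1  'h'

n(n+1)/2 = 20·21/2 = 210
Σ LCP = 0 + 1 + 1 + 0 + 1 + 0 + 1 + 0 + 1 + 0 + 1 + 1 + 1 + 0 + 1 + 0 + 1 + 0 + 1 + 1 = 12
distinct = 210 − 12 = 198

198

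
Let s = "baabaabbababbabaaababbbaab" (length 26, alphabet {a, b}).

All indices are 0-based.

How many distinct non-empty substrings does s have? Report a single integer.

rank | idx | suffix
   0 |  15 | aaababbbaab
   1 |  23 | aab
   2 |   1 | aabaabbababbabaaababbbaab
   3 |  16 | aababbbaab
   4 |   4 | aabbababbabaaababbbaab
   5 |  24 | ab
   6 |  13 | abaaababbbaab
   7 |   2 | abaabbababbabaaababbbaab
   8 |   8 | ababbabaaababbbaab
   9 |  17 | ababbbaab
  10 |  10 | abbabaaababbbaab
  11 |   5 | abbababbabaaababbbaab
  12 |  19 | abbbaab
  13 |  25 | b
  14 |  14 | baaababbbaab
  15 |  22 | baab
  16 |   0 | baabaabbababbabaaababbbaab
  17 |   3 | baabbababbabaaababbbaab
  18 |  12 | babaaababbbaab
  19 |   7 | bababbabaaababbbaab
  20 |   9 | babbabaaababbbaab
  21 |  18 | babbbaab
  22 |  21 | bbaab
  23 |  11 | bbabaaababbbaab
  24 |   6 | bbababbabaaababbbaab
  25 |  20 | bbbaab

SA = [15, 23, 1, 16, 4, 24, 13, 2, 8, 17, 10, 5, 19, 25, 14, 22, 0, 3, 12, 7, 9, 18, 21, 11, 6, 20]
[i] adj suffixes → lcp
  [1] 15/23 → 2 ('aa')
  [2] 23/1 → 3 ('aab')
  [3] 1/16 → 4 ('aaba')
  [4] 16/4 → 3 ('aab')
  [5] 4/24 → 1 ('a')
  [6] 24/13 → 2 ('ab')
  [7] 13/2 → 4 ('abaa')
  [8] 2/8 → 3 ('aba')
  [9] 8/17 → 5 ('ababb')
  [10] 17/10 → 2 ('ab')
  [11] 10/5 → 6 ('abbaba')
  [12] 5/19 → 3 ('abb')
  [13] 19/25 → 0 ('')
  [14] 25/14 → 1 ('b')
  [15] 14/22 → 3 ('baa')
  [16] 22/0 → 4 ('baab')
  [17] 0/3 → 4 ('baab')
  [18] 3/12 → 2 ('ba')
  [19] 12/7 → 4 ('baba')
  [20] 7/9 → 3 ('bab')
  [21] 9/18 → 4 ('babb')
  [22] 18/21 → 1 ('b')
  [23] 21/11 → 3 ('bba')
  [24] 11/6 → 5 ('bbaba')
  [25] 6/20 → 2 ('bb')

n(n+1)/2 = 26·27/2 = 351
Σ LCP = 0 + 2 + 3 + 4 + 3 + 1 + 2 + 4 + 3 + 5 + 2 + 6 + 3 + 0 + 1 + 3 + 4 + 4 + 2 + 4 + 3 + 4 + 1 + 3 + 5 + 2 = 74
distinct = 351 − 74 = 277

277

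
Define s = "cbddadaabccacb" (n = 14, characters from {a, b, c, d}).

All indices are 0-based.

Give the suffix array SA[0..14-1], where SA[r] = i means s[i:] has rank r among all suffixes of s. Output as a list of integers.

[6, 7, 11, 4, 13, 8, 1, 10, 12, 0, 9, 5, 3, 2]

rank | idx | suffix
   0 |   6 | aabccacb
   1 |   7 | abccacb
   2 |  11 | acb
   3 |   4 | adaabccacb
   4 |  13 | b
   5 |   8 | bccacb
   6 |   1 | bddadaabccacb
   7 |  10 | cacb
   8 |  12 | cb
   9 |   0 | cbddadaabccacb
  10 |   9 | ccacb
  11 |   5 | daabccacb
  12 |   3 | dadaabccacb
  13 |   2 | ddadaabccacb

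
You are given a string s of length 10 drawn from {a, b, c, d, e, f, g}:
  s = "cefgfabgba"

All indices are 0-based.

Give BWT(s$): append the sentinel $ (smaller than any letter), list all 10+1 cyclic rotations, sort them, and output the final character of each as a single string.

abfga$cgebf

rank  rotation     last
    0  $cefgfabgba  a
    1  a$cefgfabgb  b
    2  abgba$cefgf  f
    3  ba$cefgfabg  g
    4  bgba$cefgfa  a
    5  cefgfabgba$  $
    6  efgfabgba$c  c
    7  fabgba$cefg  g
    8  fgfabgba$ce  e
    9  gba$cefgfab  b
   10  gfabgba$cef  f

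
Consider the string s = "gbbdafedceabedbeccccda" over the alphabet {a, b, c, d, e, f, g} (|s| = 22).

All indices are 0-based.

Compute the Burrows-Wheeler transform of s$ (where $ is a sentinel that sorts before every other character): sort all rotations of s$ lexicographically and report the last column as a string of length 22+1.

adedgbdaecccdcbeecbbfa$

rank  rotation                 last
    0  $gbbdafedceabedbeccccda  a
    1  a$gbbdafedceabedbeccccd  d
    2  abedbeccccda$gbbdafedce  e
    3  afedceabedbeccccda$gbbd  d
    4  bbdafedceabedbeccccda$g  g
    5  bdafedceabedbeccccda$gb  b
    6  beccccda$gbbdafedceabed  d
    7  bedbeccccda$gbbdafedcea  a
    8  ccccda$gbbdafedceabedbe  e
    9  cccda$gbbdafedceabedbec  c
   10  ccda$gbbdafedceabedbecc  c
   11  cda$gbbdafedceabedbeccc  c
   12  ceabedbeccccda$gbbdafed  d
   13  da$gbbdafedceabedbecccc  c
   14  dafedceabedbeccccda$gbb  b
   15  dbeccccda$gbbdafedceabe  e
   16  dceabedbeccccda$gbbdafe  e
   17  eabedbeccccda$gbbdafedc  c
   18  eccccda$gbbdafedceabedb  b
   19  edbeccccda$gbbdafedceab  b
   20  edceabedbeccccda$gbbdaf  f
   21  fedceabedbeccccda$gbbda  a
   22  gbbdafedceabedbeccccda$  $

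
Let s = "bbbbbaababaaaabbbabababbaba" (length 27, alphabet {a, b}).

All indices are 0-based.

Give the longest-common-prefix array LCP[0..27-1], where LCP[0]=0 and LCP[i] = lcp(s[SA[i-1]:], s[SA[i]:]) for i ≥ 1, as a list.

sorted suffixes:
  #0 SA[0]=26  'a'
  #1 SA[1]=10  'aaaabbbabababbaba'
  #2 SA[2]=11  'aaabbbabababbaba'
  #3 SA[3]=5  'aababaaaabbbabababbaba'
  #4 SA[4]=12  'aabbbabababbaba'
  #5 SA[5]=24  'aba'
  #6 SA[6]=8  'abaaaabbbabababbaba'
  #7 SA[7]=6  'ababaaaabbbabababbaba'
  #8 SA[8]=17  'abababbaba'
  #9 SA[9]=19  'ababbaba'
  #10 SA[10]=21  'abbaba'
  #11 SA[11]=13  'abbbabababbaba'
  #12 SA[12]=25  'ba'
  #13 SA[13]=9  'baaaabbbabababbaba'
  #14 SA[14]=4  'baababaaaabbbabababbaba'
  #15 SA[15]=23  'baba'
  #16 SA[16]=7  'babaaaabbbabababbaba'
  #17 SA[17]=16  'babababbaba'
  #18 SA[18]=18  'bababbaba'
  #19 SA[19]=20  'babbaba'
  #20 SA[20]=3  'bbaababaaaabbbabababbaba'
  #21 SA[21]=22  'bbaba'
  #22 SA[22]=15  'bbabababbaba'
  #23 SA[23]=2  'bbbaababaaaabbbabababbaba'
  #24 SA[24]=14  'bbbabababbaba'
  #25 SA[25]=1  'bbbbaababaaaabbbabababbaba'
  #26 SA[26]=0  'bbbbbaababaaaabbbabababbaba'

SA = [26, 10, 11, 5, 12, 24, 8, 6, 17, 19, 21, 13, 25, 9, 4, 23, 7, 16, 18, 20, 3, 22, 15, 2, 14, 1, 0]
rank  pair      lcp
   1  s[26:],s[10:]  1  'a'
   2  s[10:],s[11:]  3  'aaa'
   3  s[11:],s[5:]  2  'aa'
   4  s[5:],s[12:]  3  'aab'
   5  s[12:],s[24:]  1  'a'
   6  s[24:],s[8:]  3  'aba'
   7  s[8:],s[6:]  3  'aba'
   8  s[6:],s[17:]  5  'ababa'
   9  s[17:],s[19:]  4  'abab'
  10  s[19:],s[21:]  2  'ab'
  11  s[21:],s[13:]  3  'abb'
  12  s[13:],s[25:]  0  ''
  13  s[25:],s[9:]  2  'ba'
  14  s[9:],s[4:]  3  'baa'
  15  s[4:],s[23:]  2  'ba'
  16  s[23:],s[7:]  4  'baba'
  17  s[7:],s[16:]  4  'baba'
  18  s[16:],s[18:]  5  'babab'
  19  s[18:],s[20:]  3  'bab'
  20  s[20:],s[3:]  1  'b'
  21  s[3:],s[22:]  3  'bba'
  22  s[22:],s[15:]  5  'bbaba'
  23  s[15:],s[2:]  2  'bb'
  24  s[2:],s[14:]  4  'bbba'
  25  s[14:],s[1:]  3  'bbb'
  26  s[1:],s[0:]  4  'bbbb'

[0, 1, 3, 2, 3, 1, 3, 3, 5, 4, 2, 3, 0, 2, 3, 2, 4, 4, 5, 3, 1, 3, 5, 2, 4, 3, 4]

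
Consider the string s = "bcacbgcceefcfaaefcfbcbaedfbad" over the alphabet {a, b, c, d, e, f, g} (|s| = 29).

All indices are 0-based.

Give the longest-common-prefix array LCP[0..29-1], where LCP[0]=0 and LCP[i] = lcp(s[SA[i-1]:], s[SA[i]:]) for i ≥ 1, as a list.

[0, 1, 1, 1, 2, 0, 2, 1, 2, 1, 0, 1, 2, 1, 1, 1, 2, 0, 1, 0, 1, 1, 4, 0, 1, 2, 1, 3, 0]

sorted suffixes:
  #0 SA[0]=13  'aaefcfbcbaedfbad'
  #1 SA[1]=2  'acbgcceefcfaaefcfbcbaedfbad'
  #2 SA[2]=27  'ad'
  #3 SA[3]=22  'aedfbad'
  #4 SA[4]=14  'aefcfbcbaedfbad'
  #5 SA[5]=26  'bad'
  #6 SA[6]=21  'baedfbad'
  #7 SA[7]=0  'bcacbgcceefcfaaefcfbcbaedfbad'
  #8 SA[8]=19  'bcbaedfbad'
  #9 SA[9]=4  'bgcceefcfaaefcfbcbaedfbad'
  #10 SA[10]=1  'cacbgcceefcfaaefcfbcbaedfbad'
  #11 SA[11]=20  'cbaedfbad'
  #12 SA[12]=3  'cbgcceefcfaaefcfbcbaedfbad'
  #13 SA[13]=6  'cceefcfaaefcfbcbaedfbad'
  #14 SA[14]=7  'ceefcfaaefcfbcbaedfbad'
  #15 SA[15]=11  'cfaaefcfbcbaedfbad'
  #16 SA[16]=17  'cfbcbaedfbad'
  #17 SA[17]=28  'd'
  #18 SA[18]=24  'dfbad'
  #19 SA[19]=23  'edfbad'
  #20 SA[20]=8  'eefcfaaefcfbcbaedfbad'
  #21 SA[21]=9  'efcfaaefcfbcbaedfbad'
  #22 SA[22]=15  'efcfbcbaedfbad'
  #23 SA[23]=12  'faaefcfbcbaedfbad'
  #24 SA[24]=25  'fbad'
  #25 SA[25]=18  'fbcbaedfbad'
  #26 SA[26]=10  'fcfaaefcfbcbaedfbad'
  #27 SA[27]=16  'fcfbcbaedfbad'
  #28 SA[28]=5  'gcceefcfaaefcfbcbaedfbad'

SA = [13, 2, 27, 22, 14, 26, 21, 0, 19, 4, 1, 20, 3, 6, 7, 11, 17, 28, 24, 23, 8, 9, 15, 12, 25, 18, 10, 16, 5]
rank  pair      lcp
   1  s[13:],s[2:]  1  'a'
   2  s[2:],s[27:]  1  'a'
   3  s[27:],s[22:]  1  'a'
   4  s[22:],s[14:]  2  'ae'
   5  s[14:],s[26:]  0  ''
   6  s[26:],s[21:]  2  'ba'
   7  s[21:],s[0:]  1  'b'
   8  s[0:],s[19:]  2  'bc'
   9  s[19:],s[4:]  1  'b'
  10  s[4:],s[1:]  0  ''
  11  s[1:],s[20:]  1  'c'
  12  s[20:],s[3:]  2  'cb'
  13  s[3:],s[6:]  1  'c'
  14  s[6:],s[7:]  1  'c'
  15  s[7:],s[11:]  1  'c'
  16  s[11:],s[17:]  2  'cf'
  17  s[17:],s[28:]  0  ''
  18  s[28:],s[24:]  1  'd'
  19  s[24:],s[23:]  0  ''
  20  s[23:],s[8:]  1  'e'
  21  s[8:],s[9:]  1  'e'
  22  s[9:],s[15:]  4  'efcf'
  23  s[15:],s[12:]  0  ''
  24  s[12:],s[25:]  1  'f'
  25  s[25:],s[18:]  2  'fb'
  26  s[18:],s[10:]  1  'f'
  27  s[10:],s[16:]  3  'fcf'
  28  s[16:],s[5:]  0  ''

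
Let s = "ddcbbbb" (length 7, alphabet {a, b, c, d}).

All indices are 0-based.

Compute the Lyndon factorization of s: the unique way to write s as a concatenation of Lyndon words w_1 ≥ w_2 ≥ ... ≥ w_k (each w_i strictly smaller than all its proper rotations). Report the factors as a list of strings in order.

emit factor 1: 'd' (i=0, period=1)
emit factor 2: 'd' (i=1, period=1)
emit factor 3: 'c' (i=2, period=1)
emit factor 4: 'b' (i=3, period=1)
emit factor 5: 'b' (i=4, period=1)
emit factor 6: 'b' (i=5, period=1)
emit factor 7: 'b' (i=6, period=1)

["d", "d", "c", "b", "b", "b", "b"]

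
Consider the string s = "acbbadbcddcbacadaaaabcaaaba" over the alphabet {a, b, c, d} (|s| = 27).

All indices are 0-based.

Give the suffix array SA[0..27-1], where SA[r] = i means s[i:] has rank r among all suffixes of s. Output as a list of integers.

[26, 16, 22, 17, 23, 18, 24, 19, 12, 0, 14, 4, 25, 11, 3, 2, 20, 6, 21, 13, 10, 1, 7, 15, 5, 9, 8]

rank | idx | suffix
   0 |  26 | a
   1 |  16 | aaaabcaaaba
   2 |  22 | aaaba
   3 |  17 | aaabcaaaba
   4 |  23 | aaba
   5 |  18 | aabcaaaba
   6 |  24 | aba
   7 |  19 | abcaaaba
   8 |  12 | acadaaaabcaaaba
   9 |   0 | acbbadbcddcbacadaaaabcaaaba
  10 |  14 | adaaaabcaaaba
  11 |   4 | adbcddcbacadaaaabcaaaba
  12 |  25 | ba
  13 |  11 | bacadaaaabcaaaba
  14 |   3 | badbcddcbacadaaaabcaaaba
  15 |   2 | bbadbcddcbacadaaaabcaaaba
  16 |  20 | bcaaaba
  17 |   6 | bcddcbacadaaaabcaaaba
  18 |  21 | caaaba
  19 |  13 | cadaaaabcaaaba
  20 |  10 | cbacadaaaabcaaaba
  21 |   1 | cbbadbcddcbacadaaaabcaaaba
  22 |   7 | cddcbacadaaaabcaaaba
  23 |  15 | daaaabcaaaba
  24 |   5 | dbcddcbacadaaaabcaaaba
  25 |   9 | dcbacadaaaabcaaaba
  26 |   8 | ddcbacadaaaabcaaaba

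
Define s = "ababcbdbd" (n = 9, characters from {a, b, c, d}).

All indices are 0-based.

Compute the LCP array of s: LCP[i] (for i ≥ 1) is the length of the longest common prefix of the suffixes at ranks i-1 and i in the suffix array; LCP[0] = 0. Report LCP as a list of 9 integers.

rank→(start, suffix):
  0 → (0, 'ababcbdbd')
  1 → (2, 'abcbdbd')
  2 → (1, 'babcbdbd')
  3 → (3, 'bcbdbd')
  4 → (7, 'bd')
  5 → (5, 'bdbd')
  6 → (4, 'cbdbd')
  7 → (8, 'd')
  8 → (6, 'dbd')

SA = [0, 2, 1, 3, 7, 5, 4, 8, 6]
i: (SA[i-1],SA[i]) lcp shared
  1: (0,2) 2 'ab'
  2: (2,1) 0 ''
  3: (1,3) 1 'b'
  4: (3,7) 1 'b'
  5: (7,5) 2 'bd'
  6: (5,4) 0 ''
  7: (4,8) 0 ''
  8: (8,6) 1 'd'

[0, 2, 0, 1, 1, 2, 0, 0, 1]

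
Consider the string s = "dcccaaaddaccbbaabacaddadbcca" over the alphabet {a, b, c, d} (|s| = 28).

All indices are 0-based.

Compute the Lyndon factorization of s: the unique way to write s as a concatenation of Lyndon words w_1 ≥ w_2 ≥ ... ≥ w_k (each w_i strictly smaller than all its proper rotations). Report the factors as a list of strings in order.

emit factor 1: 'd' (i=0, period=1)
emit factor 2: 'c' (i=1, period=1)
emit factor 3: 'c' (i=2, period=1)
emit factor 4: 'c' (i=3, period=1)
emit factor 5: 'aaaddaccbbaabacaddadbcc' (i=4, period=23)
emit factor 6: 'a' (i=27, period=1)

["d", "c", "c", "c", "aaaddaccbbaabacaddadbcc", "a"]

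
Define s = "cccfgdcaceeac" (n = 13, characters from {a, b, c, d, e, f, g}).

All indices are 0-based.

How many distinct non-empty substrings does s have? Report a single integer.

sorted suffixes:
  #0 SA[0]=11  'ac'
  #1 SA[1]=7  'aceeac'
  #2 SA[2]=12  'c'
  #3 SA[3]=6  'caceeac'
  #4 SA[4]=0  'cccfgdcaceeac'
  #5 SA[5]=1  'ccfgdcaceeac'
  #6 SA[6]=8  'ceeac'
  #7 SA[7]=2  'cfgdcaceeac'
  #8 SA[8]=5  'dcaceeac'
  #9 SA[9]=10  'eac'
  #10 SA[10]=9  'eeac'
  #11 SA[11]=3  'fgdcaceeac'
  #12 SA[12]=4  'gdcaceeac'

SA = [11, 7, 12, 6, 0, 1, 8, 2, 5, 10, 9, 3, 4]
[i] adj suffixes → lcp
  [1] 11/7 → 2 ('ac')
  [2] 7/12 → 0 ('')
  [3] 12/6 → 1 ('c')
  [4] 6/0 → 1 ('c')
  [5] 0/1 → 2 ('cc')
  [6] 1/8 → 1 ('c')
  [7] 8/2 → 1 ('c')
  [8] 2/5 → 0 ('')
  [9] 5/10 → 0 ('')
  [10] 10/9 → 1 ('e')
  [11] 9/3 → 0 ('')
  [12] 3/4 → 0 ('')

n(n+1)/2 = 13·14/2 = 91
Σ LCP = 0 + 2 + 0 + 1 + 1 + 2 + 1 + 1 + 0 + 0 + 1 + 0 + 0 = 9
distinct = 91 − 9 = 82

82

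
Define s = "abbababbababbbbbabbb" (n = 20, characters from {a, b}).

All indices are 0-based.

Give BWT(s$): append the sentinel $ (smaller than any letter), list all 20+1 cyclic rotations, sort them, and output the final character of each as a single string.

bbb$bbbbbbababaababba

rank  rotation               last
    0  $abbababbababbbbbabbb  b
    1  ababbababbbbbabbb$abb  b
    2  ababbbbbabbb$abbababb  b
    3  abbababbababbbbbabbb$  $
    4  abbababbbbbabbb$abbab  b
    5  abbb$abbababbababbbbb  b
    6  abbbbbabbb$abbababbab  b
    7  b$abbababbababbbbbabb  b
    8  bababbababbbbbabbb$ab  b
    9  bababbbbbabbb$abbabab  b
   10  babbababbbbbabbb$abba  a
   11  babbb$abbababbababbbb  b
   12  babbbbbabbb$abbababba  a
   13  bb$abbababbababbbbbab  b
   14  bbababbababbbbbabbb$a  a
   15  bbababbbbbabbb$abbaba  a
   16  bbabbb$abbababbababbb  b
   17  bbb$abbababbababbbbba  a
   18  bbbabbb$abbababbababb  b
   19  bbbbabbb$abbababbabab  b
   20  bbbbbabbb$abbababbaba  a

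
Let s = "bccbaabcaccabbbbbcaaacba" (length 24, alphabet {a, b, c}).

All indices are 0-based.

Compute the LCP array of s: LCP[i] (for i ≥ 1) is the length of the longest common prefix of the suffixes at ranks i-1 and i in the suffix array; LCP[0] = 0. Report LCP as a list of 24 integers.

[0, 1, 2, 2, 1, 2, 1, 2, 0, 2, 1, 4, 3, 2, 1, 3, 2, 0, 2, 2, 1, 3, 1, 2]

sorted suffixes:
  #0 SA[0]=23  'a'
  #1 SA[1]=18  'aaacba'
  #2 SA[2]=4  'aabcaccabbbbbcaaacba'
  #3 SA[3]=19  'aacba'
  #4 SA[4]=11  'abbbbbcaaacba'
  #5 SA[5]=5  'abcaccabbbbbcaaacba'
  #6 SA[6]=20  'acba'
  #7 SA[7]=8  'accabbbbbcaaacba'
  #8 SA[8]=22  'ba'
  #9 SA[9]=3  'baabcaccabbbbbcaaacba'
  #10 SA[10]=12  'bbbbbcaaacba'
  #11 SA[11]=13  'bbbbcaaacba'
  #12 SA[12]=14  'bbbcaaacba'
  #13 SA[13]=15  'bbcaaacba'
  #14 SA[14]=16  'bcaaacba'
  #15 SA[15]=6  'bcaccabbbbbcaaacba'
  #16 SA[16]=0  'bccbaabcaccabbbbbcaaacba'
  #17 SA[17]=17  'caaacba'
  #18 SA[18]=10  'cabbbbbcaaacba'
  #19 SA[19]=7  'caccabbbbbcaaacba'
  #20 SA[20]=21  'cba'
  #21 SA[21]=2  'cbaabcaccabbbbbcaaacba'
  #22 SA[22]=9  'ccabbbbbcaaacba'
  #23 SA[23]=1  'ccbaabcaccabbbbbcaaacba'

SA = [23, 18, 4, 19, 11, 5, 20, 8, 22, 3, 12, 13, 14, 15, 16, 6, 0, 17, 10, 7, 21, 2, 9, 1]
i: (SA[i-1],SA[i]) lcp shared
  1: (23,18) 1 'a'
  2: (18,4) 2 'aa'
  3: (4,19) 2 'aa'
  4: (19,11) 1 'a'
  5: (11,5) 2 'ab'
  6: (5,20) 1 'a'
  7: (20,8) 2 'ac'
  8: (8,22) 0 ''
  9: (22,3) 2 'ba'
  10: (3,12) 1 'b'
  11: (12,13) 4 'bbbb'
  12: (13,14) 3 'bbb'
  13: (14,15) 2 'bb'
  14: (15,16) 1 'b'
  15: (16,6) 3 'bca'
  16: (6,0) 2 'bc'
  17: (0,17) 0 ''
  18: (17,10) 2 'ca'
  19: (10,7) 2 'ca'
  20: (7,21) 1 'c'
  21: (21,2) 3 'cba'
  22: (2,9) 1 'c'
  23: (9,1) 2 'cc'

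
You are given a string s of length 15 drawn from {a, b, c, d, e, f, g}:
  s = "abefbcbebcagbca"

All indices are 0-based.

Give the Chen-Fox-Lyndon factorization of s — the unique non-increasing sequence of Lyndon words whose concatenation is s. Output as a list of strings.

["abefbcbebcagbc", "a"]

emit factor 1: 'abefbcbebcagbc' (i=0, period=14)
emit factor 2: 'a' (i=14, period=1)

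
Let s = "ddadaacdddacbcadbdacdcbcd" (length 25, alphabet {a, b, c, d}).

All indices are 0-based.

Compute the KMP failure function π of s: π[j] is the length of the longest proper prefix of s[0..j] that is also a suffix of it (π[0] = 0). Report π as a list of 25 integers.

π[0] = 0
j=1 s[j]='d': π[1]=1 (border 'd')
j=2 s[j]='a': k: 1→0; π[2]=0 (border '')
j=3 s[j]='d': π[3]=1 (border 'd')
j=4 s[j]='a': k: 1→0; π[4]=0 (border '')
j=5 s[j]='a': π[5]=0 (border '')
j=6 s[j]='c': π[6]=0 (border '')
j=7 s[j]='d': π[7]=1 (border 'd')
j=8 s[j]='d': π[8]=2 (border 'dd')
j=9 s[j]='d': k: 2→1; π[9]=2 (border 'dd')
j=10 s[j]='a': π[10]=3 (border 'dda')
j=11 s[j]='c': k: 3→0; π[11]=0 (border '')
j=12 s[j]='b': π[12]=0 (border '')
j=13 s[j]='c': π[13]=0 (border '')
j=14 s[j]='a': π[14]=0 (border '')
j=15 s[j]='d': π[15]=1 (border 'd')
j=16 s[j]='b': k: 1→0; π[16]=0 (border '')
j=17 s[j]='d': π[17]=1 (border 'd')
j=18 s[j]='a': k: 1→0; π[18]=0 (border '')
j=19 s[j]='c': π[19]=0 (border '')
j=20 s[j]='d': π[20]=1 (border 'd')
j=21 s[j]='c': k: 1→0; π[21]=0 (border '')
j=22 s[j]='b': π[22]=0 (border '')
j=23 s[j]='c': π[23]=0 (border '')
j=24 s[j]='d': π[24]=1 (border 'd')

[0, 1, 0, 1, 0, 0, 0, 1, 2, 2, 3, 0, 0, 0, 0, 1, 0, 1, 0, 0, 1, 0, 0, 0, 1]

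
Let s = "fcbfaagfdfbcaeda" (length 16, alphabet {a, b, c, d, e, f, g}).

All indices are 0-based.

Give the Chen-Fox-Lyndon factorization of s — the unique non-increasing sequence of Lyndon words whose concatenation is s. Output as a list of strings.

["f", "c", "bf", "aagfdfbcaed", "a"]

emit factor 1: 'f' (i=0, period=1)
emit factor 2: 'c' (i=1, period=1)
emit factor 3: 'bf' (i=2, period=2)
emit factor 4: 'aagfdfbcaed' (i=4, period=11)
emit factor 5: 'a' (i=15, period=1)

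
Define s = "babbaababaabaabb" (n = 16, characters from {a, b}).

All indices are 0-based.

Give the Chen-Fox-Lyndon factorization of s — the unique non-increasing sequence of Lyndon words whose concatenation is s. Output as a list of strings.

emit factor 1: 'b' (i=0, period=1)
emit factor 2: 'abb' (i=1, period=3)
emit factor 3: 'aabab' (i=4, period=5)
emit factor 4: 'aabaabb' (i=9, period=7)

["b", "abb", "aabab", "aabaabb"]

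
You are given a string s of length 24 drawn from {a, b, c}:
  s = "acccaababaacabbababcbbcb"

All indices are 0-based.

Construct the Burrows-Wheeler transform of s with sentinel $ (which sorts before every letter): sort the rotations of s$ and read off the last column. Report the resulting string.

rank  rotation                   last
    0  $acccaababaacabbababcbbcb  b
    1  aababaacabbababcbbcb$accc  c
    2  aacabbababcbbcb$acccaabab  b
    3  abaacabbababcbbcb$acccaab  b
    4  ababaacabbababcbbcb$accca  a
    5  ababcbbcb$acccaababaacabb  b
    6  abbababcbbcb$acccaababaac  c
    7  abcbbcb$acccaababaacabbab  b
    8  acabbababcbbcb$acccaababa  a
    9  acccaababaacabbababcbbcb$  $
   10  b$acccaababaacabbababcbbc  c
   11  baacabbababcbbcb$acccaaba  a
   12  babaacabbababcbbcb$acccaa  a
   13  bababcbbcb$acccaababaacab  b
   14  babcbbcb$acccaababaacabba  a
   15  bbababcbbcb$acccaababaaca  a
   16  bbcb$acccaababaacabbababc  c
   17  bcb$acccaababaacabbababcb  b
   18  bcbbcb$acccaababaacabbaba  a
   19  caababaacabbababcbbcb$acc  c
   20  cabbababcbbcb$acccaababaa  a
   21  cb$acccaababaacabbababcbb  b
   22  cbbcb$acccaababaacabbabab  b
   23  ccaababaacabbababcbbcb$ac  c
   24  cccaababaacabbababcbbcb$a  a

bcbbabcba$caabaacbacabbca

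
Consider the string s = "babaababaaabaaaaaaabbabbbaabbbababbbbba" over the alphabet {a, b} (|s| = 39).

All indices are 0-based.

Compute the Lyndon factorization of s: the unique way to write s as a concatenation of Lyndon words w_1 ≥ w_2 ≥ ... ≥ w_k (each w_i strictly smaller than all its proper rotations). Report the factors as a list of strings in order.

["b", "ab", "aabab", "aaab", "aaaaaaabbabbbaabbbababbbbb", "a"]

emit factor 1: 'b' (i=0, period=1)
emit factor 2: 'ab' (i=1, period=2)
emit factor 3: 'aabab' (i=3, period=5)
emit factor 4: 'aaab' (i=8, period=4)
emit factor 5: 'aaaaaaabbabbbaabbbababbbbb' (i=12, period=26)
emit factor 6: 'a' (i=38, period=1)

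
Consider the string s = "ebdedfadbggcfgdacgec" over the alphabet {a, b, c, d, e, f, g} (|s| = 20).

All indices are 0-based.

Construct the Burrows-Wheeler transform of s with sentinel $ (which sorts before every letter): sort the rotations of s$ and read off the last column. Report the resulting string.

cdfedegagabe$gddcgfcb

rank  rotation               last
    0  $ebdedfadbggcfgdacgec  c
    1  acgec$ebdedfadbggcfgd  d
    2  adbggcfgdacgec$ebdedf  f
    3  bdedfadbggcfgdacgec$e  e
    4  bggcfgdacgec$ebdedfad  d
    5  c$ebdedfadbggcfgdacge  e
    6  cfgdacgec$ebdedfadbgg  g
    7  cgec$ebdedfadbggcfgda  a
    8  dacgec$ebdedfadbggcfg  g
    9  dbggcfgdacgec$ebdedfa  a
   10  dedfadbggcfgdacgec$eb  b
   11  dfadbggcfgdacgec$ebde  e
   12  ebdedfadbggcfgdacgec$  $
   13  ec$ebdedfadbggcfgdacg  g
   14  edfadbggcfgdacgec$ebd  d
   15  fadbggcfgdacgec$ebded  d
   16  fgdacgec$ebdedfadbggc  c
   17  gcfgdacgec$ebdedfadbg  g
   18  gdacgec$ebdedfadbggcf  f
   19  gec$ebdedfadbggcfgdac  c
   20  ggcfgdacgec$ebdedfadb  b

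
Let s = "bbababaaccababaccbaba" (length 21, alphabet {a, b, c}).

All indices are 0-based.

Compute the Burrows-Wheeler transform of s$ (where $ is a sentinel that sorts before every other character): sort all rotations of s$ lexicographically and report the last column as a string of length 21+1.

abbbbbcbabaacabaa$ccaa

rank  rotation                last
    0  $bbababaaccababaccbaba  a
    1  a$bbababaaccababaccbab  b
    2  aaccababaccbaba$bbabab  b
    3  aba$bbababaaccababaccb  b
    4  abaaccababaccbaba$bbab  b
    5  ababaaccababaccbaba$bb  b
    6  ababaccbaba$bbababaacc  c
    7  abaccbaba$bbababaaccab  b
    8  accababaccbaba$bbababa  a
    9  accbaba$bbababaaccabab  b
   10  ba$bbababaaccababaccba  a
   11  baaccababaccbaba$bbaba  a
   12  baba$bbababaaccababacc  c
   13  babaaccababaccbaba$bba  a
   14  bababaaccababaccbaba$b  b
   15  babaccbaba$bbababaacca  a
   16  baccbaba$bbababaaccaba  a
   17  bbababaaccababaccbaba$  $
   18  cababaccbaba$bbababaac  c
   19  cbaba$bbababaaccababac  c
   20  ccababaccbaba$bbababaa  a
   21  ccbaba$bbababaaccababa  a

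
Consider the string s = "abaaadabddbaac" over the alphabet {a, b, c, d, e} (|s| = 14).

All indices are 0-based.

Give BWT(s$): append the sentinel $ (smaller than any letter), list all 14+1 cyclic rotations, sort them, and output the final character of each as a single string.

rank  rotation         last
    0  $abaaadabddbaac  c
    1  aaadabddbaac$ab  b
    2  aac$abaaadabddb  b
    3  aadabddbaac$aba  a
    4  abaaadabddbaac$  $
    5  abddbaac$abaaad  d
    6  ac$abaaadabddba  a
    7  adabddbaac$abaa  a
    8  baaadabddbaac$a  a
    9  baac$abaaadabdd  d
   10  bddbaac$abaaada  a
   11  c$abaaadabddbaa  a
   12  dabddbaac$abaaa  a
   13  dbaac$abaaadabd  d
   14  ddbaac$abaaadab  b

cbba$daaadaaadb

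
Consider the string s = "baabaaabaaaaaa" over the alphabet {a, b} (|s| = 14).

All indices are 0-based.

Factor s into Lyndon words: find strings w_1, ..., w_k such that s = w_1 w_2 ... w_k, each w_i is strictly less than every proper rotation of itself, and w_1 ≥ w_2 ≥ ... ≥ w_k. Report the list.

["b", "aab", "aaab", "a", "a", "a", "a", "a", "a"]

emit factor 1: 'b' (i=0, period=1)
emit factor 2: 'aab' (i=1, period=3)
emit factor 3: 'aaab' (i=4, period=4)
emit factor 4: 'a' (i=8, period=1)
emit factor 5: 'a' (i=9, period=1)
emit factor 6: 'a' (i=10, period=1)
emit factor 7: 'a' (i=11, period=1)
emit factor 8: 'a' (i=12, period=1)
emit factor 9: 'a' (i=13, period=1)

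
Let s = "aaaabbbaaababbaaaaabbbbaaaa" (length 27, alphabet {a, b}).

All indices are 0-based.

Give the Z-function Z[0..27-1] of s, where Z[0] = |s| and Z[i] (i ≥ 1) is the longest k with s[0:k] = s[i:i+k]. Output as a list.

[27, 3, 2, 1, 0, 0, 0, 3, 2, 1, 0, 1, 0, 0, 4, 7, 3, 2, 1, 0, 0, 0, 0, 4, 3, 2, 1]

Z[0]=27
i=1: fresh scan; Z[1]=3 grow→box=[1,4)
i=2: min(r-i=2, Z[1]=3)=2; Z[2]=2
i=3: min(r-i=1, Z[2]=2)=1; Z[3]=1
i=4: fresh scan; Z[4]=0
i=5: fresh scan; Z[5]=0
i=6: fresh scan; Z[6]=0
i=7: fresh scan; Z[7]=3 grow→box=[7,10)
i=8: min(r-i=2, Z[1]=3)=2; Z[8]=2
i=9: min(r-i=1, Z[2]=2)=1; Z[9]=1
i=10: fresh scan; Z[10]=0
i=11: fresh scan; Z[11]=1 grow→box=[11,12)
i=12: fresh scan; Z[12]=0
i=13: fresh scan; Z[13]=0
i=14: fresh scan; Z[14]=4 grow→box=[14,18)
i=15: min(r-i=3, Z[1]=3)=3; Z[15]=7 grow→box=[15,22)
i=16: min(r-i=6, Z[1]=3)=3; Z[16]=3
i=17: min(r-i=5, Z[2]=2)=2; Z[17]=2
i=18: min(r-i=4, Z[3]=1)=1; Z[18]=1
i=19: min(r-i=3, Z[4]=0)=0; Z[19]=0
i=20: min(r-i=2, Z[5]=0)=0; Z[20]=0
i=21: min(r-i=1, Z[6]=0)=0; Z[21]=0
i=22: fresh scan; Z[22]=0
i=23: fresh scan; Z[23]=4 grow→box=[23,27)
i=24: min(r-i=3, Z[1]=3)=3; Z[24]=3
i=25: min(r-i=2, Z[2]=2)=2; Z[25]=2
i=26: min(r-i=1, Z[3]=1)=1; Z[26]=1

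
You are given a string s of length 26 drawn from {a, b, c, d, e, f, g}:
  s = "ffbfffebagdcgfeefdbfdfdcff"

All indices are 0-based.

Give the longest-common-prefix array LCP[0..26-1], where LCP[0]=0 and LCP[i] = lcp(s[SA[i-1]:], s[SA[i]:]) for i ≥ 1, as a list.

[0, 0, 1, 2, 0, 1, 0, 1, 2, 1, 0, 1, 1, 0, 1, 1, 2, 2, 1, 2, 1, 2, 2, 2, 0, 1]

rank→(start, suffix):
  0 → (8, 'agdcgfeefdbfdfdcff')
  1 → (7, 'bagdcgfeefdbfdfdcff')
  2 → (18, 'bfdfdcff')
  3 → (2, 'bfffebagdcgfeefdbfdfdcff')
  4 → (23, 'cff')
  5 → (11, 'cgfeefdbfdfdcff')
  6 → (17, 'dbfdfdcff')
  7 → (22, 'dcff')
  8 → (10, 'dcgfeefdbfdfdcff')
  9 → (20, 'dfdcff')
  10 → (6, 'ebagdcgfeefdbfdfdcff')
  11 → (14, 'eefdbfdfdcff')
  12 → (15, 'efdbfdfdcff')
  13 → (25, 'f')
  14 → (1, 'fbfffebagdcgfeefdbfdfdcff')
  15 → (16, 'fdbfdfdcff')
  16 → (21, 'fdcff')
  17 → (19, 'fdfdcff')
  18 → (5, 'febagdcgfeefdbfdfdcff')
  19 → (13, 'feefdbfdfdcff')
  20 → (24, 'ff')
  21 → (0, 'ffbfffebagdcgfeefdbfdfdcff')
  22 → (4, 'ffebagdcgfeefdbfdfdcff')
  23 → (3, 'fffebagdcgfeefdbfdfdcff')
  24 → (9, 'gdcgfeefdbfdfdcff')
  25 → (12, 'gfeefdbfdfdcff')

SA = [8, 7, 18, 2, 23, 11, 17, 22, 10, 20, 6, 14, 15, 25, 1, 16, 21, 19, 5, 13, 24, 0, 4, 3, 9, 12]
[i] adj suffixes → lcp
  [1] 8/7 → 0 ('')
  [2] 7/18 → 1 ('b')
  [3] 18/2 → 2 ('bf')
  [4] 2/23 → 0 ('')
  [5] 23/11 → 1 ('c')
  [6] 11/17 → 0 ('')
  [7] 17/22 → 1 ('d')
  [8] 22/10 → 2 ('dc')
  [9] 10/20 → 1 ('d')
  [10] 20/6 → 0 ('')
  [11] 6/14 → 1 ('e')
  [12] 14/15 → 1 ('e')
  [13] 15/25 → 0 ('')
  [14] 25/1 → 1 ('f')
  [15] 1/16 → 1 ('f')
  [16] 16/21 → 2 ('fd')
  [17] 21/19 → 2 ('fd')
  [18] 19/5 → 1 ('f')
  [19] 5/13 → 2 ('fe')
  [20] 13/24 → 1 ('f')
  [21] 24/0 → 2 ('ff')
  [22] 0/4 → 2 ('ff')
  [23] 4/3 → 2 ('ff')
  [24] 3/9 → 0 ('')
  [25] 9/12 → 1 ('g')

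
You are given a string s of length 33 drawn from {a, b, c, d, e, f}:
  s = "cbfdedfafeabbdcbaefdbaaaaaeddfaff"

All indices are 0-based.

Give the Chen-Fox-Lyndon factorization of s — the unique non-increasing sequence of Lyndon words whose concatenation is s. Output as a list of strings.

["c", "bfdedf", "afe", "abbdcbaefdb", "aaaaaeddfaff"]

emit factor 1: 'c' (i=0, period=1)
emit factor 2: 'bfdedf' (i=1, period=6)
emit factor 3: 'afe' (i=7, period=3)
emit factor 4: 'abbdcbaefdb' (i=10, period=11)
emit factor 5: 'aaaaaeddfaff' (i=21, period=12)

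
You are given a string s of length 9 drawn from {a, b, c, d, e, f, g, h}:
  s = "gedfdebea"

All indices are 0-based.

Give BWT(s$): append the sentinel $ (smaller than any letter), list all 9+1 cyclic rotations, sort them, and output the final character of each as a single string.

aeefebdgd$

rank  rotation    last
    0  $gedfdebea  a
    1  a$gedfdebe  e
    2  bea$gedfde  e
    3  debea$gedf  f
    4  dfdebea$ge  e
    5  ea$gedfdeb  b
    6  ebea$gedfd  d
    7  edfdebea$g  g
    8  fdebea$ged  d
    9  gedfdebea$  $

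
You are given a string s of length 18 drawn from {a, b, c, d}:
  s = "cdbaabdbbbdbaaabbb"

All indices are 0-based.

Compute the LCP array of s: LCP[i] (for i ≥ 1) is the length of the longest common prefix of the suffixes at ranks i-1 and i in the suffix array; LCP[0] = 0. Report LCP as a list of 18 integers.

[0, 2, 3, 1, 2, 0, 1, 3, 1, 2, 3, 2, 1, 3, 0, 0, 4, 2]

rank→(start, suffix):
  0 → (12, 'aaabbb')
  1 → (13, 'aabbb')
  2 → (3, 'aabdbbbdbaaabbb')
  3 → (14, 'abbb')
  4 → (4, 'abdbbbdbaaabbb')
  5 → (17, 'b')
  6 → (11, 'baaabbb')
  7 → (2, 'baabdbbbdbaaabbb')
  8 → (16, 'bb')
  9 → (15, 'bbb')
  10 → (7, 'bbbdbaaabbb')
  11 → (8, 'bbdbaaabbb')
  12 → (9, 'bdbaaabbb')
  13 → (5, 'bdbbbdbaaabbb')
  14 → (0, 'cdbaabdbbbdbaaabbb')
  15 → (10, 'dbaaabbb')
  16 → (1, 'dbaabdbbbdbaaabbb')
  17 → (6, 'dbbbdbaaabbb')

SA = [12, 13, 3, 14, 4, 17, 11, 2, 16, 15, 7, 8, 9, 5, 0, 10, 1, 6]
[i] adj suffixes → lcp
  [1] 12/13 → 2 ('aa')
  [2] 13/3 → 3 ('aab')
  [3] 3/14 → 1 ('a')
  [4] 14/4 → 2 ('ab')
  [5] 4/17 → 0 ('')
  [6] 17/11 → 1 ('b')
  [7] 11/2 → 3 ('baa')
  [8] 2/16 → 1 ('b')
  [9] 16/15 → 2 ('bb')
  [10] 15/7 → 3 ('bbb')
  [11] 7/8 → 2 ('bb')
  [12] 8/9 → 1 ('b')
  [13] 9/5 → 3 ('bdb')
  [14] 5/0 → 0 ('')
  [15] 0/10 → 0 ('')
  [16] 10/1 → 4 ('dbaa')
  [17] 1/6 → 2 ('db')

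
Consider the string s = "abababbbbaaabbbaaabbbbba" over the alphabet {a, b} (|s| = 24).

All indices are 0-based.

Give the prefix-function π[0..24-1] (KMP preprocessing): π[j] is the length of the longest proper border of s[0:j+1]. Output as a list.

π[0] = 0
j=1 s[j]='b': π[1]=0 (border '')
j=2 s[j]='a': π[2]=1 (border 'a')
j=3 s[j]='b': π[3]=2 (border 'ab')
j=4 s[j]='a': π[4]=3 (border 'aba')
j=5 s[j]='b': π[5]=4 (border 'abab')
j=6 s[j]='b': k: 4→2→0; π[6]=0 (border '')
j=7 s[j]='b': π[7]=0 (border '')
j=8 s[j]='b': π[8]=0 (border '')
j=9 s[j]='a': π[9]=1 (border 'a')
j=10 s[j]='a': k: 1→0; π[10]=1 (border 'a')
j=11 s[j]='a': k: 1→0; π[11]=1 (border 'a')
j=12 s[j]='b': π[12]=2 (border 'ab')
j=13 s[j]='b': k: 2→0; π[13]=0 (border '')
j=14 s[j]='b': π[14]=0 (border '')
j=15 s[j]='a': π[15]=1 (border 'a')
j=16 s[j]='a': k: 1→0; π[16]=1 (border 'a')
j=17 s[j]='a': k: 1→0; π[17]=1 (border 'a')
j=18 s[j]='b': π[18]=2 (border 'ab')
j=19 s[j]='b': k: 2→0; π[19]=0 (border '')
j=20 s[j]='b': π[20]=0 (border '')
j=21 s[j]='b': π[21]=0 (border '')
j=22 s[j]='b': π[22]=0 (border '')
j=23 s[j]='a': π[23]=1 (border 'a')

[0, 0, 1, 2, 3, 4, 0, 0, 0, 1, 1, 1, 2, 0, 0, 1, 1, 1, 2, 0, 0, 0, 0, 1]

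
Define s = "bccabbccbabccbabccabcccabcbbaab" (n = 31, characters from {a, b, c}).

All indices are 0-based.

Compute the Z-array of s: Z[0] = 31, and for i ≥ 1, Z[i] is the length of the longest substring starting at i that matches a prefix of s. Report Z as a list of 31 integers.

[31, 0, 0, 0, 1, 3, 0, 0, 1, 0, 3, 0, 0, 1, 0, 5, 0, 0, 0, 3, 0, 0, 0, 0, 2, 0, 1, 1, 0, 0, 1]

Z[0]=31
i=1: outside box; Z[1]=0
i=2: outside box; Z[2]=0
i=3: outside box; Z[3]=0
i=4: outside box; Z[4]=1 grow→box=[4,5)
i=5: outside box; Z[5]=3 grow→box=[5,8)
i=6: min(r-i=2, Z[1]=0)=0; Z[6]=0
i=7: min(r-i=1, Z[2]=0)=0; Z[7]=0
i=8: outside box; Z[8]=1 grow→box=[8,9)
i=9: outside box; Z[9]=0
i=10: outside box; Z[10]=3 grow→box=[10,13)
i=11: min(r-i=2, Z[1]=0)=0; Z[11]=0
i=12: min(r-i=1, Z[2]=0)=0; Z[12]=0
i=13: outside box; Z[13]=1 grow→box=[13,14)
i=14: outside box; Z[14]=0
i=15: outside box; Z[15]=5 grow→box=[15,20)
i=16: min(r-i=4, Z[1]=0)=0; Z[16]=0
i=17: min(r-i=3, Z[2]=0)=0; Z[17]=0
i=18: min(r-i=2, Z[3]=0)=0; Z[18]=0
i=19: min(r-i=1, Z[4]=1)=1; Z[19]=3 grow→box=[19,22)
i=20: min(r-i=2, Z[1]=0)=0; Z[20]=0
i=21: min(r-i=1, Z[2]=0)=0; Z[21]=0
i=22: outside box; Z[22]=0
i=23: outside box; Z[23]=0
i=24: outside box; Z[24]=2 grow→box=[24,26)
i=25: min(r-i=1, Z[1]=0)=0; Z[25]=0
i=26: outside box; Z[26]=1 grow→box=[26,27)
i=27: outside box; Z[27]=1 grow→box=[27,28)
i=28: outside box; Z[28]=0
i=29: outside box; Z[29]=0
i=30: outside box; Z[30]=1 grow→box=[30,31)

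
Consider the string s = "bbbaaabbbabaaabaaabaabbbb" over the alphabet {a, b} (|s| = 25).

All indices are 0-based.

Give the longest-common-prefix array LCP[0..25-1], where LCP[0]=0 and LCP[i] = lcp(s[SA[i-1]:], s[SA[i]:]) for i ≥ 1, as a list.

rank→(start, suffix):
  0 → (11, 'aaabaaabaabbbb')
  1 → (15, 'aaabaabbbb')
  2 → (3, 'aaabbbabaaabaaabaabbbb')
  3 → (12, 'aabaaabaabbbb')
  4 → (16, 'aabaabbbb')
  5 → (4, 'aabbbabaaabaaabaabbbb')
  6 → (19, 'aabbbb')
  7 → (9, 'abaaabaaabaabbbb')
  8 → (13, 'abaaabaabbbb')
  9 → (17, 'abaabbbb')
  10 → (5, 'abbbabaaabaaabaabbbb')
  11 → (20, 'abbbb')
  12 → (24, 'b')
  13 → (10, 'baaabaaabaabbbb')
  14 → (14, 'baaabaabbbb')
  15 → (2, 'baaabbbabaaabaaabaabbbb')
  16 → (18, 'baabbbb')
  17 → (8, 'babaaabaaabaabbbb')
  18 → (23, 'bb')
  19 → (1, 'bbaaabbbabaaabaaabaabbbb')
  20 → (7, 'bbabaaabaaabaabbbb')
  21 → (22, 'bbb')
  22 → (0, 'bbbaaabbbabaaabaaabaabbbb')
  23 → (6, 'bbbabaaabaaabaabbbb')
  24 → (21, 'bbbb')

SA = [11, 15, 3, 12, 16, 4, 19, 9, 13, 17, 5, 20, 24, 10, 14, 2, 18, 8, 23, 1, 7, 22, 0, 6, 21]
rank  pair      lcp
   1  s[11:],s[15:]  6  'aaabaa'
   2  s[15:],s[3:]  4  'aaab'
   3  s[3:],s[12:]  2  'aa'
   4  s[12:],s[16:]  5  'aabaa'
   5  s[16:],s[4:]  3  'aab'
   6  s[4:],s[19:]  5  'aabbb'
   7  s[19:],s[9:]  1  'a'
   8  s[9:],s[13:]  8  'abaaabaa'
   9  s[13:],s[17:]  4  'abaa'
  10  s[17:],s[5:]  2  'ab'
  11  s[5:],s[20:]  4  'abbb'
  12  s[20:],s[24:]  0  ''
  13  s[24:],s[10:]  1  'b'
  14  s[10:],s[14:]  7  'baaabaa'
  15  s[14:],s[2:]  5  'baaab'
  16  s[2:],s[18:]  3  'baa'
  17  s[18:],s[8:]  2  'ba'
  18  s[8:],s[23:]  1  'b'
  19  s[23:],s[1:]  2  'bb'
  20  s[1:],s[7:]  3  'bba'
  21  s[7:],s[22:]  2  'bb'
  22  s[22:],s[0:]  3  'bbb'
  23  s[0:],s[6:]  4  'bbba'
  24  s[6:],s[21:]  3  'bbb'

[0, 6, 4, 2, 5, 3, 5, 1, 8, 4, 2, 4, 0, 1, 7, 5, 3, 2, 1, 2, 3, 2, 3, 4, 3]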